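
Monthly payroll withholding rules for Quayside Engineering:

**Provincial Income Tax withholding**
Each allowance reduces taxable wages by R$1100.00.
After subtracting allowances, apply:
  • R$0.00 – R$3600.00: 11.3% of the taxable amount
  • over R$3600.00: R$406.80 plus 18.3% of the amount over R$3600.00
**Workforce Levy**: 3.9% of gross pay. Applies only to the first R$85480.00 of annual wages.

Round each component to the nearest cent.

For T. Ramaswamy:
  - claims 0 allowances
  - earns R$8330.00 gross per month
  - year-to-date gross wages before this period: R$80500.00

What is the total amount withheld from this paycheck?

R$1466.61

Provincial Income Tax: taxable = R$8330.00
  R$406.80 + 18.3% × (R$8330.00 − R$3600.00) = R$406.80 + 18.3% × R$4730.00 = R$1272.39
Workforce Levy: cap R$85480.00 − YTD R$80500.00 = R$4980.00 subject; 3.9% × R$4980.00 = R$194.22
Total: R$1272.39 + R$194.22 = R$1466.61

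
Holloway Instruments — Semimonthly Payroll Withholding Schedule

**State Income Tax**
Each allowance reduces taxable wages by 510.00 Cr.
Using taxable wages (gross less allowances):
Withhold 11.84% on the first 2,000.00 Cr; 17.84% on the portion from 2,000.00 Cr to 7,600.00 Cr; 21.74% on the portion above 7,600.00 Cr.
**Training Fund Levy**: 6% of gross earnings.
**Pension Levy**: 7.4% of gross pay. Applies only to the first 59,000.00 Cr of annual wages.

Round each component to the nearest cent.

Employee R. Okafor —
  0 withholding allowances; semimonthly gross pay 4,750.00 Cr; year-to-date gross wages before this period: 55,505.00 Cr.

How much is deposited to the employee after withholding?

3,478.97 Cr

State Income Tax: taxable = 4,750.00 Cr
  236.80 Cr + 17.84% × (4,750.00 Cr − 2,000.00 Cr) = 236.80 Cr + 17.84% × 2,750.00 Cr = 727.40 Cr
Training Fund Levy: 6% × 4,750.00 Cr = 285.00 Cr
Pension Levy: cap 59,000.00 Cr − YTD 55,505.00 Cr = 3,495.00 Cr subject; 7.4% × 3,495.00 Cr = 258.63 Cr
Total withheld: 727.40 Cr + 285.00 Cr + 258.63 Cr = 1,271.03 Cr
Net pay: 4,750.00 Cr − 1,271.03 Cr = 3,478.97 Cr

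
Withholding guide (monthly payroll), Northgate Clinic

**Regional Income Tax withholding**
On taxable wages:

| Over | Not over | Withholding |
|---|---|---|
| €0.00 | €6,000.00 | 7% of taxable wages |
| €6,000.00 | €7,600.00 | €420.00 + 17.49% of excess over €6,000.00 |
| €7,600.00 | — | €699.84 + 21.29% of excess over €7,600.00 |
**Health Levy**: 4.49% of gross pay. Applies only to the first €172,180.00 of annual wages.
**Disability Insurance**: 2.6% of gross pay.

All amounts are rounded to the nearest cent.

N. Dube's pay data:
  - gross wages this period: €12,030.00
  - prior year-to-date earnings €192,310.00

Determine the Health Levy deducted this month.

€0.00

Health Levy: YTD €192,310.00 ≥ cap €172,180.00 → €0.00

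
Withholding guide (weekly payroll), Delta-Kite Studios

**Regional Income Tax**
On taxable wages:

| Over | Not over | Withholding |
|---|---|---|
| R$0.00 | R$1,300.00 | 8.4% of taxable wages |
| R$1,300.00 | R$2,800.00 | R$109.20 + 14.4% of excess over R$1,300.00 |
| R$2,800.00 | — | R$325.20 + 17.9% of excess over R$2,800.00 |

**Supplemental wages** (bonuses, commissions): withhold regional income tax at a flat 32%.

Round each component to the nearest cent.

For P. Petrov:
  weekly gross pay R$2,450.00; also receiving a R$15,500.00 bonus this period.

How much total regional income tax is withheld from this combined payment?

Regional Income Tax: taxable = R$2,450.00
  R$109.20 + 14.4% × (R$2,450.00 − R$1,300.00) = R$109.20 + 14.4% × R$1,150.00 = R$274.80
Supplemental (32% flat on bonus): 32% × R$15,500.00 = R$4,960.00
Total regional income tax: R$274.80 + R$4,960.00 = R$5,234.80

R$5,234.80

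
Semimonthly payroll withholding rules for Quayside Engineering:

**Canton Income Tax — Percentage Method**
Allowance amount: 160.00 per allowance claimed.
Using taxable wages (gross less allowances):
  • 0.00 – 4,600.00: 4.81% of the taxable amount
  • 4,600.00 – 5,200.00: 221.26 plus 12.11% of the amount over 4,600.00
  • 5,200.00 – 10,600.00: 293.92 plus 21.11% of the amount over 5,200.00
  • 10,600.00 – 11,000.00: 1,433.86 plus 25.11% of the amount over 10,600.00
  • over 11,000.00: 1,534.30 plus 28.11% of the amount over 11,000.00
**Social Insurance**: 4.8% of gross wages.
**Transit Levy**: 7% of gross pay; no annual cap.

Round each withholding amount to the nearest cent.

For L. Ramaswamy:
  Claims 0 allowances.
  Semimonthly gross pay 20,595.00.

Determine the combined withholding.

6,661.66

Canton Income Tax: taxable = 20,595.00
  1,534.30 + 28.11% × (20,595.00 − 11,000.00) = 1,534.30 + 28.11% × 9,595.00 = 4,231.45
Social Insurance: 4.8% × 20,595.00 = 988.56
Transit Levy: 7% × 20,595.00 = 1,441.65
Total: 4,231.45 + 988.56 + 1,441.65 = 6,661.66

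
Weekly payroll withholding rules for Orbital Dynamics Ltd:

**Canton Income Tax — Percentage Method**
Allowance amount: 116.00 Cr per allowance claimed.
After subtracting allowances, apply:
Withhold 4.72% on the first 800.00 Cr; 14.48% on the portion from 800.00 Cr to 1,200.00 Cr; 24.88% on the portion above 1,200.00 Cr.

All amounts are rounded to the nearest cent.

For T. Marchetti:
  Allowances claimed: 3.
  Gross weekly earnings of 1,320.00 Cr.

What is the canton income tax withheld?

Canton Income Tax: taxable = 1,320.00 Cr − 3×116.00 Cr = 972.00 Cr
  37.76 Cr + 14.48% × (972.00 Cr − 800.00 Cr) = 37.76 Cr + 14.48% × 172.00 Cr = 62.67 Cr

62.67 Cr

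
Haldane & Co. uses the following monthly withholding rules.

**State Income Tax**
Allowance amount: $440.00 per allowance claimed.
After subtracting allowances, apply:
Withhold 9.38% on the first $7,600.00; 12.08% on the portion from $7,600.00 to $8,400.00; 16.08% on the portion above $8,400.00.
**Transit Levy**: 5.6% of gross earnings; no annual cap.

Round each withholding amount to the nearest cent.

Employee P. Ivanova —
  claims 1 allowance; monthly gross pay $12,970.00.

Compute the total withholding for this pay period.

State Income Tax: taxable = $12,970.00 − 1×$440.00 = $12,530.00
  $809.52 + 16.08% × ($12,530.00 − $8,400.00) = $809.52 + 16.08% × $4,130.00 = $1,473.62
Transit Levy: 5.6% × $12,970.00 = $726.32
Total: $1,473.62 + $726.32 = $2,199.94

$2,199.94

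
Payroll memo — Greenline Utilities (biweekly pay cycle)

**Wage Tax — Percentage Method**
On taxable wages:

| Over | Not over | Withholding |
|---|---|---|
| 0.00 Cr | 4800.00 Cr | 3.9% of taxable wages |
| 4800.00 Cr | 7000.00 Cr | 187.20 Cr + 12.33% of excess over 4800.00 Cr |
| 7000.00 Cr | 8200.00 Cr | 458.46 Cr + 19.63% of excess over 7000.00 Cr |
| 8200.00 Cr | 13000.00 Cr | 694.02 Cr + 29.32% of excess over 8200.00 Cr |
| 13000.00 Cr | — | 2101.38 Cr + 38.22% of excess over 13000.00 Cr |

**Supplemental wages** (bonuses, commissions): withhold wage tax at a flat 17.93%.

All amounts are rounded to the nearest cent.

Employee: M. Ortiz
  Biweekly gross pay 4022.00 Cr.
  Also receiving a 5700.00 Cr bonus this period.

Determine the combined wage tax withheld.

1178.87 Cr

Wage Tax: taxable = 4022.00 Cr
  3.9% × 4022.00 Cr = 156.86 Cr
Supplemental (17.93% flat on bonus): 17.93% × 5700.00 Cr = 1022.01 Cr
Total wage tax: 156.86 Cr + 1022.01 Cr = 1178.87 Cr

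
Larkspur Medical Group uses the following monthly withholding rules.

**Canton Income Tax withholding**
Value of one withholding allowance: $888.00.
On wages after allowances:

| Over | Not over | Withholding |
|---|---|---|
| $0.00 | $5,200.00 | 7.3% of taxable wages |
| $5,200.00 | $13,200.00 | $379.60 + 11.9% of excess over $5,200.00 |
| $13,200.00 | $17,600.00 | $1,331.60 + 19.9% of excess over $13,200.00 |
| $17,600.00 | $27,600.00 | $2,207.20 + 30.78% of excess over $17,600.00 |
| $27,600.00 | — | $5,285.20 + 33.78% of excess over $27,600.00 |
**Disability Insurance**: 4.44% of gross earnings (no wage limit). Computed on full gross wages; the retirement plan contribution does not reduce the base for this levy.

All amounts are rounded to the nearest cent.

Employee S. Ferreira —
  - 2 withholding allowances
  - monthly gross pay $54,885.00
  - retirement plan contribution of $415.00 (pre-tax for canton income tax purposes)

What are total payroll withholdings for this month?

Canton Income Tax: taxable = $54,885.00 − $415.00 − 2×$888.00 = $52,694.00
  $5,285.20 + 33.78% × ($52,694.00 − $27,600.00) = $5,285.20 + 33.78% × $25,094.00 = $13,761.95
Disability Insurance: 4.44% × $54,885.00 = $2,436.89
Total: $13,761.95 + $2,436.89 = $16,198.84

$16,198.84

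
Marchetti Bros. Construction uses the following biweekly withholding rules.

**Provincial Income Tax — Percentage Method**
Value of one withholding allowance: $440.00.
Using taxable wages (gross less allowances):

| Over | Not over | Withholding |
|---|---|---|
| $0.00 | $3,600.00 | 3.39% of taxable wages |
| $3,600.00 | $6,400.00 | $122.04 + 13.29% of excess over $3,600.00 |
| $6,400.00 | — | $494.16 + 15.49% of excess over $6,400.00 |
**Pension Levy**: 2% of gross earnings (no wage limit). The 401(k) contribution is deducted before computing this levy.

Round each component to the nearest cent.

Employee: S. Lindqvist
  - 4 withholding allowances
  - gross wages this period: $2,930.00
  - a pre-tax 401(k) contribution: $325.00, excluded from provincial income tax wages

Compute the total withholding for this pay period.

$80.75

Provincial Income Tax: taxable = $2,930.00 − $325.00 − 4×$440.00 = $845.00
  3.39% × $845.00 = $28.65
Pension Levy: 2% × $2,605.00 = $52.10
Total: $28.65 + $52.10 = $80.75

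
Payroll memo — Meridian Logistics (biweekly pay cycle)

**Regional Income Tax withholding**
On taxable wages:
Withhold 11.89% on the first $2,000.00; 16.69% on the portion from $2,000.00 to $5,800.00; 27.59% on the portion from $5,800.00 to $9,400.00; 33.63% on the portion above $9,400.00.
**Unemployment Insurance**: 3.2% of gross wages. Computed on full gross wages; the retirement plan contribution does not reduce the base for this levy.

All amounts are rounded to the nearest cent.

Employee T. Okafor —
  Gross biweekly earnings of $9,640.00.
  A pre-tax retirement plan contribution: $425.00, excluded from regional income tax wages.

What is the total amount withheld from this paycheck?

$2,122.70

Regional Income Tax: taxable = $9,640.00 − $425.00 = $9,215.00
  $872.02 + 27.59% × ($9,215.00 − $5,800.00) = $872.02 + 27.59% × $3,415.00 = $1,814.22
Unemployment Insurance: 3.2% × $9,640.00 = $308.48
Total: $1,814.22 + $308.48 = $2,122.70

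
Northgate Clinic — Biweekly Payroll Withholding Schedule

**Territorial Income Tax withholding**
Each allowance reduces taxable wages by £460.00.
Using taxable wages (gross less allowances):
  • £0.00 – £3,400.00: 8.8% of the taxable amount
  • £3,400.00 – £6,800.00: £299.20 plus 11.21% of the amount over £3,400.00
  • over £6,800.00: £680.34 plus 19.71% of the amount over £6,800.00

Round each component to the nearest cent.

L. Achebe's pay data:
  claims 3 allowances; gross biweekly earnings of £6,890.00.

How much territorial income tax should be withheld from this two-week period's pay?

Territorial Income Tax: taxable = £6,890.00 − 3×£460.00 = £5,510.00
  £299.20 + 11.21% × (£5,510.00 − £3,400.00) = £299.20 + 11.21% × £2,110.00 = £535.73

£535.73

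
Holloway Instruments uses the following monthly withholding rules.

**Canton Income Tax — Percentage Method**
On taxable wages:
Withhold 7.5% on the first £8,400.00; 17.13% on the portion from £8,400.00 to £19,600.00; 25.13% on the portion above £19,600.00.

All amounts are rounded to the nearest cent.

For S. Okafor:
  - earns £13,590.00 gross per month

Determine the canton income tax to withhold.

£1,519.05

Canton Income Tax: taxable = £13,590.00
  £630.00 + 17.13% × (£13,590.00 − £8,400.00) = £630.00 + 17.13% × £5,190.00 = £1,519.05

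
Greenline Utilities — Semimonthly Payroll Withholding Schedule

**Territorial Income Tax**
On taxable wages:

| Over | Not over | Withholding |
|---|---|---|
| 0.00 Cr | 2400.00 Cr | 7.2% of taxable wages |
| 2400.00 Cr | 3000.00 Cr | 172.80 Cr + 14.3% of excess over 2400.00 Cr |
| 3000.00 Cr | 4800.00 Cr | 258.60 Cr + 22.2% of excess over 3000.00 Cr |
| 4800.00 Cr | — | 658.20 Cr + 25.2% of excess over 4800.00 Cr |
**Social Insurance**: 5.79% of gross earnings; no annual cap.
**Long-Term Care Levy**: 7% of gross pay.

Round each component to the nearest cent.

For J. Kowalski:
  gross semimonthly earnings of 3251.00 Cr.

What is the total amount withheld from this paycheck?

Territorial Income Tax: taxable = 3251.00 Cr
  258.60 Cr + 22.2% × (3251.00 Cr − 3000.00 Cr) = 258.60 Cr + 22.2% × 251.00 Cr = 314.32 Cr
Social Insurance: 5.79% × 3251.00 Cr = 188.23 Cr
Long-Term Care Levy: 7% × 3251.00 Cr = 227.57 Cr
Total: 314.32 Cr + 188.23 Cr + 227.57 Cr = 730.12 Cr

730.12 Cr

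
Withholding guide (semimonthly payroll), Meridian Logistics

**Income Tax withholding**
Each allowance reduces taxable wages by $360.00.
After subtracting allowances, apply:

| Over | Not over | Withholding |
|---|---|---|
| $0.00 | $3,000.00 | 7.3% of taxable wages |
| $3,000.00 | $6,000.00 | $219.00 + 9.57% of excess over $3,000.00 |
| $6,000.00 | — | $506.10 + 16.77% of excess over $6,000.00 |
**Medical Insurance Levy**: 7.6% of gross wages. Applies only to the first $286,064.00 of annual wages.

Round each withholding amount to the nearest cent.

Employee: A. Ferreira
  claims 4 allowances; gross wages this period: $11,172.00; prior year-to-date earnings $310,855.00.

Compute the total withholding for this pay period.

$1,131.96

Income Tax: taxable = $11,172.00 − 4×$360.00 = $9,732.00
  $506.10 + 16.77% × ($9,732.00 − $6,000.00) = $506.10 + 16.77% × $3,732.00 = $1,131.96
Medical Insurance Levy: YTD $310,855.00 ≥ cap $286,064.00 → $0.00
Total: $1,131.96 + $0.00 = $1,131.96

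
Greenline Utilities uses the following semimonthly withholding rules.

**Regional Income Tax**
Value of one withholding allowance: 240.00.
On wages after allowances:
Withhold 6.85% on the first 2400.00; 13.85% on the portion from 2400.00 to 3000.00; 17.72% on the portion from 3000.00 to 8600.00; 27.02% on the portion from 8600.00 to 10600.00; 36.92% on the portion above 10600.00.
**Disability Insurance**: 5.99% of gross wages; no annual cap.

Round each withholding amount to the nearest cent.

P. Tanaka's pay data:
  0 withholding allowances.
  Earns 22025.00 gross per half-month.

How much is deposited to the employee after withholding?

Regional Income Tax: taxable = 22025.00
  1780.22 + 36.92% × (22025.00 − 10600.00) = 1780.22 + 36.92% × 11425.00 = 5998.33
Disability Insurance: 5.99% × 22025.00 = 1319.30
Total withheld: 5998.33 + 1319.30 = 7317.63
Net pay: 22025.00 − 7317.63 = 14707.37

14707.37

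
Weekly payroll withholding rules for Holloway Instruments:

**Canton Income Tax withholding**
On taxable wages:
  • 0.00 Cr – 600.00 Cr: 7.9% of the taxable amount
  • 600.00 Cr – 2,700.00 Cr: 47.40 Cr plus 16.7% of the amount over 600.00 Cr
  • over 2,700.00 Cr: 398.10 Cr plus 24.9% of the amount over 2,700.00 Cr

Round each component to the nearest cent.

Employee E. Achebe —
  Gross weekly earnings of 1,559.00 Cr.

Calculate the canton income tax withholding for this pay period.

Canton Income Tax: taxable = 1,559.00 Cr
  47.40 Cr + 16.7% × (1,559.00 Cr − 600.00 Cr) = 47.40 Cr + 16.7% × 959.00 Cr = 207.55 Cr

207.55 Cr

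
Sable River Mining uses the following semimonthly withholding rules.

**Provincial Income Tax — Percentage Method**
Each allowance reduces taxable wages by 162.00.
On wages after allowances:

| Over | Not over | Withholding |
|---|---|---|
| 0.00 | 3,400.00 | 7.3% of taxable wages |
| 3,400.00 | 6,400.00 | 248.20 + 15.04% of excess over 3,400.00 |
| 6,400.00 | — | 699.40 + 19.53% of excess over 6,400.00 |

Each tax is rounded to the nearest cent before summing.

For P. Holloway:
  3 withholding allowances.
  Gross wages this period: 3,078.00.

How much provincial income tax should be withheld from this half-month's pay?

189.22

Provincial Income Tax: taxable = 3,078.00 − 3×162.00 = 2,592.00
  7.3% × 2,592.00 = 189.22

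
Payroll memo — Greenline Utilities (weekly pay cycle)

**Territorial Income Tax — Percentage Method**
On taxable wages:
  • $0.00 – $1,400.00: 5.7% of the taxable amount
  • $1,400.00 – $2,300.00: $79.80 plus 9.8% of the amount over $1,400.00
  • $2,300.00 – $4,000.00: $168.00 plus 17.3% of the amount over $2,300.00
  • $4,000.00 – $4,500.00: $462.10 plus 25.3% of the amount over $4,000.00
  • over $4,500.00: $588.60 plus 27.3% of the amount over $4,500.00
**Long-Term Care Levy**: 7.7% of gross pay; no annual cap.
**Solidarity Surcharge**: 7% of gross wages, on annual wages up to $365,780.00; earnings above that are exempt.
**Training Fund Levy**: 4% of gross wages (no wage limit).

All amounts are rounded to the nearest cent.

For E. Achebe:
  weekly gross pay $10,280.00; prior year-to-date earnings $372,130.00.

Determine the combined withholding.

$3,369.30

Territorial Income Tax: taxable = $10,280.00
  $588.60 + 27.3% × ($10,280.00 − $4,500.00) = $588.60 + 27.3% × $5,780.00 = $2,166.54
Long-Term Care Levy: 7.7% × $10,280.00 = $791.56
Solidarity Surcharge: YTD $372,130.00 ≥ cap $365,780.00 → $0.00
Training Fund Levy: 4% × $10,280.00 = $411.20
Total: $2,166.54 + $791.56 + $0.00 + $411.20 = $3,369.30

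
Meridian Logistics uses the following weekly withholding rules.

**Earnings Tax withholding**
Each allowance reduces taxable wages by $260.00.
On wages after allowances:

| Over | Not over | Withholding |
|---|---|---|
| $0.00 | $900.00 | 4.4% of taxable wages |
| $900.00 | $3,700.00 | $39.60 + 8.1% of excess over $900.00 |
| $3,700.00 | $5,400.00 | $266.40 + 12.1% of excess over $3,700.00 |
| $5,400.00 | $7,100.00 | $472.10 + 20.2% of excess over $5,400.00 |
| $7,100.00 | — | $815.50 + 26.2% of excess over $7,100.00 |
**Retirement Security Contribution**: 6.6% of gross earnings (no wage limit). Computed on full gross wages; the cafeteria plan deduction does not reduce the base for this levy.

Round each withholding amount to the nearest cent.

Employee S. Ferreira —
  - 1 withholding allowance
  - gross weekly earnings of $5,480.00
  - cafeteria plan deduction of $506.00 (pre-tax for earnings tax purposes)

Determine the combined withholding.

$750.77

Earnings Tax: taxable = $5,480.00 − $506.00 − 1×$260.00 = $4,714.00
  $266.40 + 12.1% × ($4,714.00 − $3,700.00) = $266.40 + 12.1% × $1,014.00 = $389.09
Retirement Security Contribution: 6.6% × $5,480.00 = $361.68
Total: $389.09 + $361.68 = $750.77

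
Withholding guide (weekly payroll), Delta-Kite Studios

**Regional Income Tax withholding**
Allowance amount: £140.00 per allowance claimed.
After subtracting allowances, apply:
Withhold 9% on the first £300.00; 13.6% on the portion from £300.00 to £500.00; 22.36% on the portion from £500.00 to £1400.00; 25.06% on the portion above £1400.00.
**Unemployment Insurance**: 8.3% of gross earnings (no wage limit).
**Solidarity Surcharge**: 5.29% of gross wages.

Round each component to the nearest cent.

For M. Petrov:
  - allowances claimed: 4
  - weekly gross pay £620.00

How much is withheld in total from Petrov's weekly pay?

Regional Income Tax: taxable = £620.00 − 4×£140.00 = £60.00
  9% × £60.00 = £5.40
Unemployment Insurance: 8.3% × £620.00 = £51.46
Solidarity Surcharge: 5.29% × £620.00 = £32.80
Total: £5.40 + £51.46 + £32.80 = £89.66

£89.66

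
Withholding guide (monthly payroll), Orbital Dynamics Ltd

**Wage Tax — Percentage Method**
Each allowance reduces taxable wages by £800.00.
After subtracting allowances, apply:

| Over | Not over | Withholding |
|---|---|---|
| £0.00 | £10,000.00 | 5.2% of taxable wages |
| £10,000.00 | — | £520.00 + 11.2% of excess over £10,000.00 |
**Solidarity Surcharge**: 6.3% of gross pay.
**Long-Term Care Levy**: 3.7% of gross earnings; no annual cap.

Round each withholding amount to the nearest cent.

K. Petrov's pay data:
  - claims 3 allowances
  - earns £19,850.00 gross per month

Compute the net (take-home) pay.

Wage Tax: taxable = £19,850.00 − 3×£800.00 = £17,450.00
  £520.00 + 11.2% × (£17,450.00 − £10,000.00) = £520.00 + 11.2% × £7,450.00 = £1,354.40
Solidarity Surcharge: 6.3% × £19,850.00 = £1,250.55
Long-Term Care Levy: 3.7% × £19,850.00 = £734.45
Total withheld: £1,354.40 + £1,250.55 + £734.45 = £3,339.40
Net pay: £19,850.00 − £3,339.40 = £16,510.60

£16,510.60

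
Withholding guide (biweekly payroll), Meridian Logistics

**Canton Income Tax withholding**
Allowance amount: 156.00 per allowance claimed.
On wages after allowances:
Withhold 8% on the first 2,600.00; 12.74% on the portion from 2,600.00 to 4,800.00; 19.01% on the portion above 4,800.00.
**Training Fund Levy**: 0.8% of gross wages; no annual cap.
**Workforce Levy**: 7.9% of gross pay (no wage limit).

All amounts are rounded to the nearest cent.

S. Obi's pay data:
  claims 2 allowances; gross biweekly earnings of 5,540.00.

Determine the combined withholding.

Canton Income Tax: taxable = 5,540.00 − 2×156.00 = 5,228.00
  488.28 + 19.01% × (5,228.00 − 4,800.00) = 488.28 + 19.01% × 428.00 = 569.64
Training Fund Levy: 0.8% × 5,540.00 = 44.32
Workforce Levy: 7.9% × 5,540.00 = 437.66
Total: 569.64 + 44.32 + 437.66 = 1,051.62

1,051.62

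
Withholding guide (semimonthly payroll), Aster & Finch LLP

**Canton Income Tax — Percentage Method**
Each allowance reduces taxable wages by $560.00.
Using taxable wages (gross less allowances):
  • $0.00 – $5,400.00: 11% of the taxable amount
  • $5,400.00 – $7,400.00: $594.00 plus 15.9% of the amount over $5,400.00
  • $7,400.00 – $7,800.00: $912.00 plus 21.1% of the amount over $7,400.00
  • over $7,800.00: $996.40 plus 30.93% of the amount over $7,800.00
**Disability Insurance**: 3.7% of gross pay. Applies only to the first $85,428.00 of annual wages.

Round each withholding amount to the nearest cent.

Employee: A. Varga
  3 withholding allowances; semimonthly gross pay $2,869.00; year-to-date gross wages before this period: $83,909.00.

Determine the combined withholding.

$186.99

Canton Income Tax: taxable = $2,869.00 − 3×$560.00 = $1,189.00
  11% × $1,189.00 = $130.79
Disability Insurance: cap $85,428.00 − YTD $83,909.00 = $1,519.00 subject; 3.7% × $1,519.00 = $56.20
Total: $130.79 + $56.20 = $186.99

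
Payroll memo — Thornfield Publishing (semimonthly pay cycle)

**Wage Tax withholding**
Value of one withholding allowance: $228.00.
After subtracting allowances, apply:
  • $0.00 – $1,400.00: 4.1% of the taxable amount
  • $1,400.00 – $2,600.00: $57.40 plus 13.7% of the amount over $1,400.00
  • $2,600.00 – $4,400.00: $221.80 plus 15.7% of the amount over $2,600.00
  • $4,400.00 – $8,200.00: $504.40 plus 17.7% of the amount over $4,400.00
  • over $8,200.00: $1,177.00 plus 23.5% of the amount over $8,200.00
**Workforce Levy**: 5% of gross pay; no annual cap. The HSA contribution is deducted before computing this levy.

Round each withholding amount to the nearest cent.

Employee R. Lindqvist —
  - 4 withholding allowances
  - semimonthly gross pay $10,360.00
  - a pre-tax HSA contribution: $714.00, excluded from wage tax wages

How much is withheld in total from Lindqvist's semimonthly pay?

Wage Tax: taxable = $10,360.00 − $714.00 − 4×$228.00 = $8,734.00
  $1,177.00 + 23.5% × ($8,734.00 − $8,200.00) = $1,177.00 + 23.5% × $534.00 = $1,302.49
Workforce Levy: 5% × $9,646.00 = $482.30
Total: $1,302.49 + $482.30 = $1,784.79

$1,784.79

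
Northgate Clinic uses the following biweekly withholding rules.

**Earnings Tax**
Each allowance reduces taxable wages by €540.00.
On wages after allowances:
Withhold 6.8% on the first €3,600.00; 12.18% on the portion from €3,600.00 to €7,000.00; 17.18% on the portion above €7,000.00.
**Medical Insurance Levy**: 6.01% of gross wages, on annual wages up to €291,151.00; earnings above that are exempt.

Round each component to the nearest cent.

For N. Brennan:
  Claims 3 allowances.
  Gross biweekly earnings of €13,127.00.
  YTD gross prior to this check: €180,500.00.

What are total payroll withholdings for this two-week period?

€2,222.15

Earnings Tax: taxable = €13,127.00 − 3×€540.00 = €11,507.00
  €658.92 + 17.18% × (€11,507.00 − €7,000.00) = €658.92 + 17.18% × €4,507.00 = €1,433.22
Medical Insurance Levy: 6.01% × €13,127.00 = €788.93
Total: €1,433.22 + €788.93 = €2,222.15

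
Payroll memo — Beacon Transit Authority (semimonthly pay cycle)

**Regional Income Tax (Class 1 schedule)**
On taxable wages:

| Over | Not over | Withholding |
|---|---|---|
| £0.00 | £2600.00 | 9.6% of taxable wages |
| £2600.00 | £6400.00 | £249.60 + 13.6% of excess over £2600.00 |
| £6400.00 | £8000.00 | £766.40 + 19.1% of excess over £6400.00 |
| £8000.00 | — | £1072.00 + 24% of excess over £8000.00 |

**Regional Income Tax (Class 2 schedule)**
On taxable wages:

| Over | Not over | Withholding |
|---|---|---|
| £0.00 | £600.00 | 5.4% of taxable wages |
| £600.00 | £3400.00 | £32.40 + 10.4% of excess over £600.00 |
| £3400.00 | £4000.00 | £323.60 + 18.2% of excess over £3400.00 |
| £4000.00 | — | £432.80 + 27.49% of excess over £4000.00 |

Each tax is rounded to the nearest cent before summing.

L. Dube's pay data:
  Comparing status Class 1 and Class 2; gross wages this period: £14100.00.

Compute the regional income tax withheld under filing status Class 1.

£2536.00

Regional Income Tax (Class 1): taxable = £14100.00
  £1072.00 + 24% × (£14100.00 − £8000.00) = £1072.00 + 24% × £6100.00 = £2536.00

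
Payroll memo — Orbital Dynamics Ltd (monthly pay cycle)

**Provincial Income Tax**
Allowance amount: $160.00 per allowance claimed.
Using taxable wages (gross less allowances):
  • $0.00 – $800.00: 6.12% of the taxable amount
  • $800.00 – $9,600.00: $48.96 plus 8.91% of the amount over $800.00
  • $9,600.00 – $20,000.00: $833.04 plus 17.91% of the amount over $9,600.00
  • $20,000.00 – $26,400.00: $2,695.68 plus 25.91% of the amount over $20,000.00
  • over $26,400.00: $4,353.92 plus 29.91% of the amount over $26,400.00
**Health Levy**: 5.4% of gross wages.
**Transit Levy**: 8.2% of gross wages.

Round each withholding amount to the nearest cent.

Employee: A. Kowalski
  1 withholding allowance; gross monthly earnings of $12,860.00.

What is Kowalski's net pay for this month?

$9,722.79

Provincial Income Tax: taxable = $12,860.00 − 1×$160.00 = $12,700.00
  $833.04 + 17.91% × ($12,700.00 − $9,600.00) = $833.04 + 17.91% × $3,100.00 = $1,388.25
Health Levy: 5.4% × $12,860.00 = $694.44
Transit Levy: 8.2% × $12,860.00 = $1,054.52
Total withheld: $1,388.25 + $694.44 + $1,054.52 = $3,137.21
Net pay: $12,860.00 − $3,137.21 = $9,722.79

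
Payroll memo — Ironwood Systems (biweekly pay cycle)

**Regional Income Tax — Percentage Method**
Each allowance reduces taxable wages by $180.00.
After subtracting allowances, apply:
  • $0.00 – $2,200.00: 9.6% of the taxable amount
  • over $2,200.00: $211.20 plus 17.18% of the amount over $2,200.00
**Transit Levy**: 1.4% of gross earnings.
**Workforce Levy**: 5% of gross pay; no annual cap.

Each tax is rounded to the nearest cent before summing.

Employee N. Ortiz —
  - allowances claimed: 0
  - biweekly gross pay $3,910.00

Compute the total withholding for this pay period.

$755.22

Regional Income Tax: taxable = $3,910.00
  $211.20 + 17.18% × ($3,910.00 − $2,200.00) = $211.20 + 17.18% × $1,710.00 = $504.98
Transit Levy: 1.4% × $3,910.00 = $54.74
Workforce Levy: 5% × $3,910.00 = $195.50
Total: $504.98 + $54.74 + $195.50 = $755.22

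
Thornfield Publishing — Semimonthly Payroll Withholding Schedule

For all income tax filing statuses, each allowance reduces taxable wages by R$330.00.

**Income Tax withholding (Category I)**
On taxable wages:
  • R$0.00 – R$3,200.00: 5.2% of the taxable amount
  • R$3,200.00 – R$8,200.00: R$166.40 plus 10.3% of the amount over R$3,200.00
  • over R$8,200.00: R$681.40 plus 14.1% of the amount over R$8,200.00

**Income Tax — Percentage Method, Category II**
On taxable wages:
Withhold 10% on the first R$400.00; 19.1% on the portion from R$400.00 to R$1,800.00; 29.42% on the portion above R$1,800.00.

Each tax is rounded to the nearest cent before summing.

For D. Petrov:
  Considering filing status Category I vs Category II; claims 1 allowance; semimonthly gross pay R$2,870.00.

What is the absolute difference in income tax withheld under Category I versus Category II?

R$393.03

Income Tax (Category I): taxable = R$2,870.00 − 1×R$330.00 = R$2,540.00
  5.2% × R$2,540.00 = R$132.08
Income Tax (Category II): taxable = R$2,870.00 − 1×R$330.00 = R$2,540.00
  R$307.40 + 29.42% × (R$2,540.00 − R$1,800.00) = R$307.40 + 29.42% × R$740.00 = R$525.11
Difference: |R$132.08 − R$525.11| = R$393.03 (higher under Category II)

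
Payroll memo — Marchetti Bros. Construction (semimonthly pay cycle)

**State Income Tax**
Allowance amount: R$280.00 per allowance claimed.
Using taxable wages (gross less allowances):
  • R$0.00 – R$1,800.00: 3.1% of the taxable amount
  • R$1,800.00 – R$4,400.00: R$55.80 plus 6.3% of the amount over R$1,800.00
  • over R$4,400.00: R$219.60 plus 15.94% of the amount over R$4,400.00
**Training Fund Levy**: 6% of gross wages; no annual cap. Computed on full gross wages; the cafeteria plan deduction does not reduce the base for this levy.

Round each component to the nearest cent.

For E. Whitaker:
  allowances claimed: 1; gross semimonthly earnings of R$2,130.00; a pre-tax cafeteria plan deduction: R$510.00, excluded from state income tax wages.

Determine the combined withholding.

R$169.34

State Income Tax: taxable = R$2,130.00 − R$510.00 − 1×R$280.00 = R$1,340.00
  3.1% × R$1,340.00 = R$41.54
Training Fund Levy: 6% × R$2,130.00 = R$127.80
Total: R$41.54 + R$127.80 = R$169.34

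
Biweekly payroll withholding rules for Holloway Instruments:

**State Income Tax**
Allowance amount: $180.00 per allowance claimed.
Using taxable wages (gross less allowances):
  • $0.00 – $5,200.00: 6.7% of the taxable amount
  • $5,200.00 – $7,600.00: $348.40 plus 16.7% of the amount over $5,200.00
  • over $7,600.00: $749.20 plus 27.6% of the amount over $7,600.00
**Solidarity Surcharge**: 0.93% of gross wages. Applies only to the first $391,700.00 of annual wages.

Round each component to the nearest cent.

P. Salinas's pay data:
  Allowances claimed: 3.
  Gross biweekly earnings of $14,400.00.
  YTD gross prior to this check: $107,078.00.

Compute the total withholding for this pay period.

State Income Tax: taxable = $14,400.00 − 3×$180.00 = $13,860.00
  $749.20 + 27.6% × ($13,860.00 − $7,600.00) = $749.20 + 27.6% × $6,260.00 = $2,476.96
Solidarity Surcharge: 0.93% × $14,400.00 = $133.92
Total: $2,476.96 + $133.92 = $2,610.88

$2,610.88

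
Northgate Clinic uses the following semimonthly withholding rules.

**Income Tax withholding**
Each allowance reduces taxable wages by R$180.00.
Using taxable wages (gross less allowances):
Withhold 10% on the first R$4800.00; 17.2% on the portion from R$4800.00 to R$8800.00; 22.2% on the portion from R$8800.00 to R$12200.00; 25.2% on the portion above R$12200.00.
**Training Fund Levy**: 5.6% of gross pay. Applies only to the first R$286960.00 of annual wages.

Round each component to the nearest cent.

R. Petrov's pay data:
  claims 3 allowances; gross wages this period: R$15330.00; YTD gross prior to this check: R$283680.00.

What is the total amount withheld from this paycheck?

R$2759.16

Income Tax: taxable = R$15330.00 − 3×R$180.00 = R$14790.00
  R$1922.80 + 25.2% × (R$14790.00 − R$12200.00) = R$1922.80 + 25.2% × R$2590.00 = R$2575.48
Training Fund Levy: cap R$286960.00 − YTD R$283680.00 = R$3280.00 subject; 5.6% × R$3280.00 = R$183.68
Total: R$2575.48 + R$183.68 = R$2759.16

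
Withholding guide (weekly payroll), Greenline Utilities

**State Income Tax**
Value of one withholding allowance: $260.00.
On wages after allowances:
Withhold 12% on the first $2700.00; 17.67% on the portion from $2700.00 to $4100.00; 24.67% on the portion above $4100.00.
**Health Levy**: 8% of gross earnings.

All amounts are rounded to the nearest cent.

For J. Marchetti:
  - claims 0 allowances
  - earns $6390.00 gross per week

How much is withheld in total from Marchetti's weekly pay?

$1647.52

State Income Tax: taxable = $6390.00
  $571.38 + 24.67% × ($6390.00 − $4100.00) = $571.38 + 24.67% × $2290.00 = $1136.32
Health Levy: 8% × $6390.00 = $511.20
Total: $1136.32 + $511.20 = $1647.52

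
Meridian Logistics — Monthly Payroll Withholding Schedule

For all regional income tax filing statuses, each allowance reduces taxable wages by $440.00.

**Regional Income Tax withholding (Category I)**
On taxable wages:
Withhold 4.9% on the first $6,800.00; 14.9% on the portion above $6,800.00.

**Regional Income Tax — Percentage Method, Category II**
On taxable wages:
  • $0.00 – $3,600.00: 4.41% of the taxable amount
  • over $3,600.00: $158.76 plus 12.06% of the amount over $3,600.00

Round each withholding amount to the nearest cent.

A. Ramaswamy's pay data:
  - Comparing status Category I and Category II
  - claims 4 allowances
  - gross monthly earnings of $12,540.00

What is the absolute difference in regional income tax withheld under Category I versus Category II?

Regional Income Tax (Category I): taxable = $12,540.00 − 4×$440.00 = $10,780.00
  $333.20 + 14.9% × ($10,780.00 − $6,800.00) = $333.20 + 14.9% × $3,980.00 = $926.22
Regional Income Tax (Category II): taxable = $12,540.00 − 4×$440.00 = $10,780.00
  $158.76 + 12.06% × ($10,780.00 − $3,600.00) = $158.76 + 12.06% × $7,180.00 = $1,024.67
Difference: |$926.22 − $1,024.67| = $98.45 (higher under Category II)

$98.45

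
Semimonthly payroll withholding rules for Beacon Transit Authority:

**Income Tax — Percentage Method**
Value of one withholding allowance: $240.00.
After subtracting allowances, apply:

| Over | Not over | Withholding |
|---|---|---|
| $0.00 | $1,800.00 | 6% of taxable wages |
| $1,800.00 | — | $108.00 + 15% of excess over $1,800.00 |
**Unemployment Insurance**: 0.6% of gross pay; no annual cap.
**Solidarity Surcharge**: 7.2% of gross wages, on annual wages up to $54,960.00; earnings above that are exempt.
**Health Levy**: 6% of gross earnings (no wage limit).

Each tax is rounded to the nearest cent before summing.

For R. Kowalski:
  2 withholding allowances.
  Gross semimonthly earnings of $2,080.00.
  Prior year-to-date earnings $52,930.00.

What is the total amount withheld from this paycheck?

$379.44

Income Tax: taxable = $2,080.00 − 2×$240.00 = $1,600.00
  6% × $1,600.00 = $96.00
Unemployment Insurance: 0.6% × $2,080.00 = $12.48
Solidarity Surcharge: cap $54,960.00 − YTD $52,930.00 = $2,030.00 subject; 7.2% × $2,030.00 = $146.16
Health Levy: 6% × $2,080.00 = $124.80
Total: $96.00 + $12.48 + $146.16 + $124.80 = $379.44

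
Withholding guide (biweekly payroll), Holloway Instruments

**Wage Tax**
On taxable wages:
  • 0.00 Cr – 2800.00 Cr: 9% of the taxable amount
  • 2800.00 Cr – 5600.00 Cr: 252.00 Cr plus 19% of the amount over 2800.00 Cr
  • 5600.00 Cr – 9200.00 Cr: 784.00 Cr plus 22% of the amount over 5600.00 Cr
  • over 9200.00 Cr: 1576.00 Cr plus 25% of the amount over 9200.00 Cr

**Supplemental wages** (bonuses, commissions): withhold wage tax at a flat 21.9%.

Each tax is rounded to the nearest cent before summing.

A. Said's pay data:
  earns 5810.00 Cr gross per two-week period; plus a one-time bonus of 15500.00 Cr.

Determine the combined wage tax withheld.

Wage Tax: taxable = 5810.00 Cr
  784.00 Cr + 22% × (5810.00 Cr − 5600.00 Cr) = 784.00 Cr + 22% × 210.00 Cr = 830.20 Cr
Supplemental (21.9% flat on bonus): 21.9% × 15500.00 Cr = 3394.50 Cr
Total wage tax: 830.20 Cr + 3394.50 Cr = 4224.70 Cr

4224.70 Cr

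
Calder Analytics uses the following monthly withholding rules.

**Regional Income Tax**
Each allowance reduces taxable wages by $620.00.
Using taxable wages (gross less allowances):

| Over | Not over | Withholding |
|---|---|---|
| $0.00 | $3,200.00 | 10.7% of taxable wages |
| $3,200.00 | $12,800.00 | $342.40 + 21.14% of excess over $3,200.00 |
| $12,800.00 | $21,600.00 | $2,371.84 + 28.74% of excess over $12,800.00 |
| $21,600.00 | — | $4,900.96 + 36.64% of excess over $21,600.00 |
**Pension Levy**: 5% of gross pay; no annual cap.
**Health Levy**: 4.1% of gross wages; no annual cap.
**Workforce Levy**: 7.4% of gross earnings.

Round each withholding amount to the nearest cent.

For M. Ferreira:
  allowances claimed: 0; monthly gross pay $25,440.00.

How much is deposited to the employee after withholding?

$14,934.46

Regional Income Tax: taxable = $25,440.00
  $4,900.96 + 36.64% × ($25,440.00 − $21,600.00) = $4,900.96 + 36.64% × $3,840.00 = $6,307.94
Pension Levy: 5% × $25,440.00 = $1,272.00
Health Levy: 4.1% × $25,440.00 = $1,043.04
Workforce Levy: 7.4% × $25,440.00 = $1,882.56
Total withheld: $6,307.94 + $1,272.00 + $1,043.04 + $1,882.56 = $10,505.54
Net pay: $25,440.00 − $10,505.54 = $14,934.46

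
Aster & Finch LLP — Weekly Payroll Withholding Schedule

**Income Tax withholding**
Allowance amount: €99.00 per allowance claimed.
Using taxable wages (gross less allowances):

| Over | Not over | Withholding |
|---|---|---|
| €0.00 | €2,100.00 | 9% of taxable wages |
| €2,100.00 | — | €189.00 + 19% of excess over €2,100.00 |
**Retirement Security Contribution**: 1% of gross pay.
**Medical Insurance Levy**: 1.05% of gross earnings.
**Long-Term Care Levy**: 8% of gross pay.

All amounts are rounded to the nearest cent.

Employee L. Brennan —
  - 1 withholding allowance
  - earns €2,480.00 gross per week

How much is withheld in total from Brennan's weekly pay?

Income Tax: taxable = €2,480.00 − 1×€99.00 = €2,381.00
  €189.00 + 19% × (€2,381.00 − €2,100.00) = €189.00 + 19% × €281.00 = €242.39
Retirement Security Contribution: 1% × €2,480.00 = €24.80
Medical Insurance Levy: 1.05% × €2,480.00 = €26.04
Long-Term Care Levy: 8% × €2,480.00 = €198.40
Total: €242.39 + €24.80 + €26.04 + €198.40 = €491.63

€491.63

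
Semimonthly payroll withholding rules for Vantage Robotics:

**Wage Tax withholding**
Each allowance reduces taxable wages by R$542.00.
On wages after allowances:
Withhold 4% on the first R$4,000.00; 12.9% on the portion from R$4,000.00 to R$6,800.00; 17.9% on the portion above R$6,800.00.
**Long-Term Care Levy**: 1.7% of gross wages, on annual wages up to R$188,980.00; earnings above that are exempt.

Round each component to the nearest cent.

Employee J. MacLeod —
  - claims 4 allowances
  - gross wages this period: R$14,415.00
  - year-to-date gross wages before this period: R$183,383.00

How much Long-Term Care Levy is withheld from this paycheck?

R$95.15

Long-Term Care Levy: cap R$188,980.00 − YTD R$183,383.00 = R$5,597.00 subject; 1.7% × R$5,597.00 = R$95.15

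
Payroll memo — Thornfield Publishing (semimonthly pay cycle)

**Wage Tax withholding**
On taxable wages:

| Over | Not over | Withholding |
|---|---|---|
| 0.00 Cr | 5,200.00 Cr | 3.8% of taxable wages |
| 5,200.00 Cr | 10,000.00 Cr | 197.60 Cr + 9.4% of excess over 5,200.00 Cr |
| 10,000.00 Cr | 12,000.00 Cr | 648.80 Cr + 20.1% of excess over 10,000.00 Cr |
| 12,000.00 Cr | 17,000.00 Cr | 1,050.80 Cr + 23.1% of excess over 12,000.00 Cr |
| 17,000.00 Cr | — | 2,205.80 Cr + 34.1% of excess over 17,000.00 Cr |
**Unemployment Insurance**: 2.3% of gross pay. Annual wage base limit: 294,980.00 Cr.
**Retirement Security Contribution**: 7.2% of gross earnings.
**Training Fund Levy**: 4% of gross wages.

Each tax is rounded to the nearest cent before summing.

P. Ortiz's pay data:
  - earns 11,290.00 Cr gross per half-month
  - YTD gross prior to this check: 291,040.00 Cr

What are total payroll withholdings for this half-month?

Wage Tax: taxable = 11,290.00 Cr
  648.80 Cr + 20.1% × (11,290.00 Cr − 10,000.00 Cr) = 648.80 Cr + 20.1% × 1,290.00 Cr = 908.09 Cr
Unemployment Insurance: cap 294,980.00 Cr − YTD 291,040.00 Cr = 3,940.00 Cr subject; 2.3% × 3,940.00 Cr = 90.62 Cr
Retirement Security Contribution: 7.2% × 11,290.00 Cr = 812.88 Cr
Training Fund Levy: 4% × 11,290.00 Cr = 451.60 Cr
Total: 908.09 Cr + 90.62 Cr + 812.88 Cr + 451.60 Cr = 2,263.19 Cr

2,263.19 Cr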